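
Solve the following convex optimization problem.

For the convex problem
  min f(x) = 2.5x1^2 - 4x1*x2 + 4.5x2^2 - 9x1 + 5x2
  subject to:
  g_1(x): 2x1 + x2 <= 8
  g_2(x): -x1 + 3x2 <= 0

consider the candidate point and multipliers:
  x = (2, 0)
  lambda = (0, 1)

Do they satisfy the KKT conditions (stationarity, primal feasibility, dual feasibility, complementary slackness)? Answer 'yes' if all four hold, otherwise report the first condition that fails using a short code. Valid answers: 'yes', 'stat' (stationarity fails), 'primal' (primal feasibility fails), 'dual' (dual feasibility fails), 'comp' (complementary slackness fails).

Gradient of f: grad f(x) = Q x + c = (1, -3)
Constraint values g_i(x) = a_i^T x - b_i:
  g_1((2, 0)) = -4
  g_2((2, 0)) = -2
Stationarity residual: grad f(x) + sum_i lambda_i a_i = (0, 0)
  -> stationarity OK
Primal feasibility (all g_i <= 0): OK
Dual feasibility (all lambda_i >= 0): OK
Complementary slackness (lambda_i * g_i(x) = 0 for all i): FAILS

Verdict: the first failing condition is complementary_slackness -> comp.

comp


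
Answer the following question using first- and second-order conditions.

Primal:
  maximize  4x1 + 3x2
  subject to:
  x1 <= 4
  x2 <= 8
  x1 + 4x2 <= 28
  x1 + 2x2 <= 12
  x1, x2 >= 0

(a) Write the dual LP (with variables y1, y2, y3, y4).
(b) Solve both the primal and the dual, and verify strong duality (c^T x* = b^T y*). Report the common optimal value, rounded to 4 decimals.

The standard primal-dual pair for 'max c^T x s.t. A x <= b, x >= 0' is:
  Dual:  min b^T y  s.t.  A^T y >= c,  y >= 0.

So the dual LP is:
  minimize  4y1 + 8y2 + 28y3 + 12y4
  subject to:
    y1 + y3 + y4 >= 4
    y2 + 4y3 + 2y4 >= 3
    y1, y2, y3, y4 >= 0

Solving the primal: x* = (4, 4).
  primal value c^T x* = 28.
Solving the dual: y* = (2.5, 0, 0, 1.5).
  dual value b^T y* = 28.
Strong duality: c^T x* = b^T y*. Confirmed.

28


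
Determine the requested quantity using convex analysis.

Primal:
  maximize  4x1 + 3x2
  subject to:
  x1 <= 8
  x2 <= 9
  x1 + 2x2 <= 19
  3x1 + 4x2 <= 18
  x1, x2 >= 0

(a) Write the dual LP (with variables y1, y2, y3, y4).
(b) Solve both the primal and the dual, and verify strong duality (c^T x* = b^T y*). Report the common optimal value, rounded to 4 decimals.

The standard primal-dual pair for 'max c^T x s.t. A x <= b, x >= 0' is:
  Dual:  min b^T y  s.t.  A^T y >= c,  y >= 0.

So the dual LP is:
  minimize  8y1 + 9y2 + 19y3 + 18y4
  subject to:
    y1 + y3 + 3y4 >= 4
    y2 + 2y3 + 4y4 >= 3
    y1, y2, y3, y4 >= 0

Solving the primal: x* = (6, 0).
  primal value c^T x* = 24.
Solving the dual: y* = (0, 0, 0, 1.3333).
  dual value b^T y* = 24.
Strong duality: c^T x* = b^T y*. Confirmed.

24


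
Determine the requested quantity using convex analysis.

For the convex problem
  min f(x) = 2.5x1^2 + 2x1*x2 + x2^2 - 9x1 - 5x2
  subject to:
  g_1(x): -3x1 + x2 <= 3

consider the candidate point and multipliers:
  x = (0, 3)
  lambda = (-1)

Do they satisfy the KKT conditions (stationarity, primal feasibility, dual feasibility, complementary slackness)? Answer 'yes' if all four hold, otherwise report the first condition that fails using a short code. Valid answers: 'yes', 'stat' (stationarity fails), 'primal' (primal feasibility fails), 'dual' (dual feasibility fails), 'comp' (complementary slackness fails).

Gradient of f: grad f(x) = Q x + c = (-3, 1)
Constraint values g_i(x) = a_i^T x - b_i:
  g_1((0, 3)) = 0
Stationarity residual: grad f(x) + sum_i lambda_i a_i = (0, 0)
  -> stationarity OK
Primal feasibility (all g_i <= 0): OK
Dual feasibility (all lambda_i >= 0): FAILS
Complementary slackness (lambda_i * g_i(x) = 0 for all i): OK

Verdict: the first failing condition is dual_feasibility -> dual.

dual


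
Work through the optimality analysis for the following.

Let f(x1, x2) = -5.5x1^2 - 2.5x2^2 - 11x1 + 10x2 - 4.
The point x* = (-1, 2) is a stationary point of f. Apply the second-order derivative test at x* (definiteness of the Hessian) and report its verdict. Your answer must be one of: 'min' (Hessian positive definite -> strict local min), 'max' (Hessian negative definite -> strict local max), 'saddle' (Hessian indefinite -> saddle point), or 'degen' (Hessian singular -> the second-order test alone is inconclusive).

Compute the Hessian H = grad^2 f:
  H = [[-11, 0], [0, -5]]
Verify stationarity: grad f(x*) = H x* + g = (0, 0).
Eigenvalues of H: -11, -5.
Both eigenvalues < 0, so H is negative definite -> x* is a strict local max.

max


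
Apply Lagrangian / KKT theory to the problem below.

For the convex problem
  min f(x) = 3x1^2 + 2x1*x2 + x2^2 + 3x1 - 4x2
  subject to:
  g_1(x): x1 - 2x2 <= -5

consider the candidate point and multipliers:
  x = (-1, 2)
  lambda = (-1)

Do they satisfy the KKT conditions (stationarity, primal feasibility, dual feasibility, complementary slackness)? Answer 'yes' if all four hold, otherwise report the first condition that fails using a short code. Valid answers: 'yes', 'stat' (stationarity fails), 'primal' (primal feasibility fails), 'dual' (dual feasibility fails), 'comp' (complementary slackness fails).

Gradient of f: grad f(x) = Q x + c = (1, -2)
Constraint values g_i(x) = a_i^T x - b_i:
  g_1((-1, 2)) = 0
Stationarity residual: grad f(x) + sum_i lambda_i a_i = (0, 0)
  -> stationarity OK
Primal feasibility (all g_i <= 0): OK
Dual feasibility (all lambda_i >= 0): FAILS
Complementary slackness (lambda_i * g_i(x) = 0 for all i): OK

Verdict: the first failing condition is dual_feasibility -> dual.

dual


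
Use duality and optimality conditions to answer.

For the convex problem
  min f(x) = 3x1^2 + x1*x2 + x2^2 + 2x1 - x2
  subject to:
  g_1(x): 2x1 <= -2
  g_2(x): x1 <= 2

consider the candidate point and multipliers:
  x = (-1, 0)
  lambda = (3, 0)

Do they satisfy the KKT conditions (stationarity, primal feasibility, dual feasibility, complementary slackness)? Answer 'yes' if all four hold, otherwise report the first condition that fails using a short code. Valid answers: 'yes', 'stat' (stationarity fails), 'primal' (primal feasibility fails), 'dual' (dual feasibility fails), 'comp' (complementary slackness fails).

Gradient of f: grad f(x) = Q x + c = (-4, -2)
Constraint values g_i(x) = a_i^T x - b_i:
  g_1((-1, 0)) = 0
  g_2((-1, 0)) = -3
Stationarity residual: grad f(x) + sum_i lambda_i a_i = (2, -2)
  -> stationarity FAILS
Primal feasibility (all g_i <= 0): OK
Dual feasibility (all lambda_i >= 0): OK
Complementary slackness (lambda_i * g_i(x) = 0 for all i): OK

Verdict: the first failing condition is stationarity -> stat.

stat


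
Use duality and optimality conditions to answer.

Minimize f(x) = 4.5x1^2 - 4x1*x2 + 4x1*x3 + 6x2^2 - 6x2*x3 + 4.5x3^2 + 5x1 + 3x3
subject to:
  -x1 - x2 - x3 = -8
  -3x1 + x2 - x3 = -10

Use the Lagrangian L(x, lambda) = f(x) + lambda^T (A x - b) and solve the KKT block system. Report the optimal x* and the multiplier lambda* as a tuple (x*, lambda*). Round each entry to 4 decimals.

Form the Lagrangian:
  L(x, lambda) = (1/2) x^T Q x + c^T x + lambda^T (A x - b)
Stationarity (grad_x L = 0): Q x + c + A^T lambda = 0.
Primal feasibility: A x = b.

This gives the KKT block system:
  [ Q   A^T ] [ x     ]   [-c ]
  [ A    0  ] [ lambda ] = [ b ]

Solving the linear system:
  x*      = (3.5263, 2.5263, 1.9474)
  lambda* = (12, 7.4737)
  f(x*)   = 97.1053

x* = (3.5263, 2.5263, 1.9474), lambda* = (12, 7.4737)


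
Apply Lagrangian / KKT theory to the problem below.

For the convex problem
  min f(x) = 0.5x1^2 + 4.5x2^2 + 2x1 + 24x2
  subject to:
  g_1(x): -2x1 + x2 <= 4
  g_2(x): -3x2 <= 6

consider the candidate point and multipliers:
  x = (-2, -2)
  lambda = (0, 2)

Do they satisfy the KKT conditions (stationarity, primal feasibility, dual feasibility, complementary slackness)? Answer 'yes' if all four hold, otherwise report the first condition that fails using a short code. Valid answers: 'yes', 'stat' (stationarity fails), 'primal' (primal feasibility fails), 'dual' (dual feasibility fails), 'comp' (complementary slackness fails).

Gradient of f: grad f(x) = Q x + c = (0, 6)
Constraint values g_i(x) = a_i^T x - b_i:
  g_1((-2, -2)) = -2
  g_2((-2, -2)) = 0
Stationarity residual: grad f(x) + sum_i lambda_i a_i = (0, 0)
  -> stationarity OK
Primal feasibility (all g_i <= 0): OK
Dual feasibility (all lambda_i >= 0): OK
Complementary slackness (lambda_i * g_i(x) = 0 for all i): OK

Verdict: yes, KKT holds.

yes


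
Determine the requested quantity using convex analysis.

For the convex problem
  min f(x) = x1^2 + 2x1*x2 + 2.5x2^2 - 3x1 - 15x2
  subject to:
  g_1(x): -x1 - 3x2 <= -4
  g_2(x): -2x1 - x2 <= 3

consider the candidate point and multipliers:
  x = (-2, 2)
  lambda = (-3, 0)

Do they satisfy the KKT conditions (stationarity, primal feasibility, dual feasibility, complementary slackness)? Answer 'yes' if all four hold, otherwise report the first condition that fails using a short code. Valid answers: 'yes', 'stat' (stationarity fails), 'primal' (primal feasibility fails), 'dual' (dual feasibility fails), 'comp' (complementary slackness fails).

Gradient of f: grad f(x) = Q x + c = (-3, -9)
Constraint values g_i(x) = a_i^T x - b_i:
  g_1((-2, 2)) = 0
  g_2((-2, 2)) = -1
Stationarity residual: grad f(x) + sum_i lambda_i a_i = (0, 0)
  -> stationarity OK
Primal feasibility (all g_i <= 0): OK
Dual feasibility (all lambda_i >= 0): FAILS
Complementary slackness (lambda_i * g_i(x) = 0 for all i): OK

Verdict: the first failing condition is dual_feasibility -> dual.

dual


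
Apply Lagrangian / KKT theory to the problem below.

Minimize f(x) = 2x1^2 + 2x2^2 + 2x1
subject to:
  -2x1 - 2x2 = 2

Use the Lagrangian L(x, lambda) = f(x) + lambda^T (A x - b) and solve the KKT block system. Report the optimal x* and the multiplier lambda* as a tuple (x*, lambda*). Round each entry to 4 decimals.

Form the Lagrangian:
  L(x, lambda) = (1/2) x^T Q x + c^T x + lambda^T (A x - b)
Stationarity (grad_x L = 0): Q x + c + A^T lambda = 0.
Primal feasibility: A x = b.

This gives the KKT block system:
  [ Q   A^T ] [ x     ]   [-c ]
  [ A    0  ] [ lambda ] = [ b ]

Solving the linear system:
  x*      = (-0.75, -0.25)
  lambda* = (-0.5)
  f(x*)   = -0.25

x* = (-0.75, -0.25), lambda* = (-0.5)


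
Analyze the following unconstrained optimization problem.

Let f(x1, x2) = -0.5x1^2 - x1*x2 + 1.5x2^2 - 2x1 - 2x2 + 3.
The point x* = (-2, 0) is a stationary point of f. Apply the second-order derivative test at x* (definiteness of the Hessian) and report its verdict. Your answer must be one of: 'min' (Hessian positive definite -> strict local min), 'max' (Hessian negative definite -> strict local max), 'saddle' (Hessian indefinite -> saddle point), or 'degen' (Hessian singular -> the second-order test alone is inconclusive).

Compute the Hessian H = grad^2 f:
  H = [[-1, -1], [-1, 3]]
Verify stationarity: grad f(x*) = H x* + g = (0, 0).
Eigenvalues of H: -1.2361, 3.2361.
Eigenvalues have mixed signs, so H is indefinite -> x* is a saddle point.

saddle


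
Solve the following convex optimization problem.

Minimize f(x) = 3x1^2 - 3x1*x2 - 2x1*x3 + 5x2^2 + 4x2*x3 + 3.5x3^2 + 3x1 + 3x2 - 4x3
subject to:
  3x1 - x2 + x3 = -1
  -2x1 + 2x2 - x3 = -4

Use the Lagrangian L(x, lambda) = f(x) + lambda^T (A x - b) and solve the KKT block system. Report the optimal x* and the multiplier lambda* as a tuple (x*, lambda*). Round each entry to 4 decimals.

Form the Lagrangian:
  L(x, lambda) = (1/2) x^T Q x + c^T x + lambda^T (A x - b)
Stationarity (grad_x L = 0): Q x + c + A^T lambda = 0.
Primal feasibility: A x = b.

This gives the KKT block system:
  [ Q   A^T ] [ x     ]   [-c ]
  [ A    0  ] [ lambda ] = [ b ]

Solving the linear system:
  x*      = (-2.0055, -2.9945, 2.022)
  lambda* = (8.467, 10.6538)
  f(x*)   = 13.9973

x* = (-2.0055, -2.9945, 2.022), lambda* = (8.467, 10.6538)


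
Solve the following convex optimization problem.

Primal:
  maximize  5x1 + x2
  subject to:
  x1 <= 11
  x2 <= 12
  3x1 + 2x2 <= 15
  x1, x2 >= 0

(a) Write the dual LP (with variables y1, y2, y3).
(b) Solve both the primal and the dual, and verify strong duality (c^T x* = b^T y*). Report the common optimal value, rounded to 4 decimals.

The standard primal-dual pair for 'max c^T x s.t. A x <= b, x >= 0' is:
  Dual:  min b^T y  s.t.  A^T y >= c,  y >= 0.

So the dual LP is:
  minimize  11y1 + 12y2 + 15y3
  subject to:
    y1 + 3y3 >= 5
    y2 + 2y3 >= 1
    y1, y2, y3 >= 0

Solving the primal: x* = (5, 0).
  primal value c^T x* = 25.
Solving the dual: y* = (0, 0, 1.6667).
  dual value b^T y* = 25.
Strong duality: c^T x* = b^T y*. Confirmed.

25


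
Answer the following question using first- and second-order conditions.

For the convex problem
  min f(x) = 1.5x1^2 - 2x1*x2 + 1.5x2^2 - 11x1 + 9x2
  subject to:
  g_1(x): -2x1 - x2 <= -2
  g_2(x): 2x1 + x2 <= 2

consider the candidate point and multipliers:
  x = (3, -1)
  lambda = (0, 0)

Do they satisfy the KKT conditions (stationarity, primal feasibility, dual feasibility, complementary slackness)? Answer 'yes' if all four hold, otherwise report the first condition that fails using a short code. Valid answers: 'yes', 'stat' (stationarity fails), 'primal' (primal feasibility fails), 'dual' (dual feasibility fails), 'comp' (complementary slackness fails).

Gradient of f: grad f(x) = Q x + c = (0, 0)
Constraint values g_i(x) = a_i^T x - b_i:
  g_1((3, -1)) = -3
  g_2((3, -1)) = 3
Stationarity residual: grad f(x) + sum_i lambda_i a_i = (0, 0)
  -> stationarity OK
Primal feasibility (all g_i <= 0): FAILS
Dual feasibility (all lambda_i >= 0): OK
Complementary slackness (lambda_i * g_i(x) = 0 for all i): OK

Verdict: the first failing condition is primal_feasibility -> primal.

primal


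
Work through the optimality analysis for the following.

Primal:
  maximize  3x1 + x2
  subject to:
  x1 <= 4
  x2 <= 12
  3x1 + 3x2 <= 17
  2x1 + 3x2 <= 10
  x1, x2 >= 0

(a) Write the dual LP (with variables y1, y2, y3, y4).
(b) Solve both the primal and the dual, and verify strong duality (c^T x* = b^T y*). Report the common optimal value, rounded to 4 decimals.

The standard primal-dual pair for 'max c^T x s.t. A x <= b, x >= 0' is:
  Dual:  min b^T y  s.t.  A^T y >= c,  y >= 0.

So the dual LP is:
  minimize  4y1 + 12y2 + 17y3 + 10y4
  subject to:
    y1 + 3y3 + 2y4 >= 3
    y2 + 3y3 + 3y4 >= 1
    y1, y2, y3, y4 >= 0

Solving the primal: x* = (4, 0.6667).
  primal value c^T x* = 12.6667.
Solving the dual: y* = (2.3333, 0, 0, 0.3333).
  dual value b^T y* = 12.6667.
Strong duality: c^T x* = b^T y*. Confirmed.

12.6667


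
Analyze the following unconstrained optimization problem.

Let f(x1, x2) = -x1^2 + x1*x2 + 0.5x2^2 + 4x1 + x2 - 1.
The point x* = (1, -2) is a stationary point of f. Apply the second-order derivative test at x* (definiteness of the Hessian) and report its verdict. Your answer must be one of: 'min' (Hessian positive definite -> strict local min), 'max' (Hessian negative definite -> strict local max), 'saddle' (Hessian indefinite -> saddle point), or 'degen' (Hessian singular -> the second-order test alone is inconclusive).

Compute the Hessian H = grad^2 f:
  H = [[-2, 1], [1, 1]]
Verify stationarity: grad f(x*) = H x* + g = (0, 0).
Eigenvalues of H: -2.3028, 1.3028.
Eigenvalues have mixed signs, so H is indefinite -> x* is a saddle point.

saddle


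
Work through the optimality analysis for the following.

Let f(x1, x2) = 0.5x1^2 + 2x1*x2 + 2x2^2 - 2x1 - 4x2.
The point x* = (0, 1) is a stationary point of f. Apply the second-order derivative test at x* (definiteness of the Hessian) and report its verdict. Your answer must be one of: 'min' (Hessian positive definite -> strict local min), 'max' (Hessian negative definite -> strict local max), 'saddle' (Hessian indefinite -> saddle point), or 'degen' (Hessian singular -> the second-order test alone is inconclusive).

Compute the Hessian H = grad^2 f:
  H = [[1, 2], [2, 4]]
Verify stationarity: grad f(x*) = H x* + g = (0, 0).
Eigenvalues of H: 0, 5.
H has a zero eigenvalue (singular; positive semidefinite but not definite), so H is neither positive definite, negative definite, nor indefinite. The second-order test alone is inconclusive -> degen.
(Indeed, f is constant along the null direction of H through x*, so x* is not a strict local extremum.)

degen


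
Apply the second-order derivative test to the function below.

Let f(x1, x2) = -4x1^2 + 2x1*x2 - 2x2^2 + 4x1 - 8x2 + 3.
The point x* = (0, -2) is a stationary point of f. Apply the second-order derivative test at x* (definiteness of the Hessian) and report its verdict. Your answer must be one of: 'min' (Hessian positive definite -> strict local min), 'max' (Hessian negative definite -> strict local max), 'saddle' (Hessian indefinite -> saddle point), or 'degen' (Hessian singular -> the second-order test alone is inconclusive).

Compute the Hessian H = grad^2 f:
  H = [[-8, 2], [2, -4]]
Verify stationarity: grad f(x*) = H x* + g = (0, 0).
Eigenvalues of H: -8.8284, -3.1716.
Both eigenvalues < 0, so H is negative definite -> x* is a strict local max.

max


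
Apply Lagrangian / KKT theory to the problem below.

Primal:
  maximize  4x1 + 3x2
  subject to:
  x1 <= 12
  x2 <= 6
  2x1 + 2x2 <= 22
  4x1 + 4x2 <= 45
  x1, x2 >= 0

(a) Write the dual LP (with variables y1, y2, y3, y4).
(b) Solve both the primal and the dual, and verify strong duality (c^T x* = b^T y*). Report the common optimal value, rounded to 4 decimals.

The standard primal-dual pair for 'max c^T x s.t. A x <= b, x >= 0' is:
  Dual:  min b^T y  s.t.  A^T y >= c,  y >= 0.

So the dual LP is:
  minimize  12y1 + 6y2 + 22y3 + 45y4
  subject to:
    y1 + 2y3 + 4y4 >= 4
    y2 + 2y3 + 4y4 >= 3
    y1, y2, y3, y4 >= 0

Solving the primal: x* = (11, 0).
  primal value c^T x* = 44.
Solving the dual: y* = (0, 0, 2, 0).
  dual value b^T y* = 44.
Strong duality: c^T x* = b^T y*. Confirmed.

44


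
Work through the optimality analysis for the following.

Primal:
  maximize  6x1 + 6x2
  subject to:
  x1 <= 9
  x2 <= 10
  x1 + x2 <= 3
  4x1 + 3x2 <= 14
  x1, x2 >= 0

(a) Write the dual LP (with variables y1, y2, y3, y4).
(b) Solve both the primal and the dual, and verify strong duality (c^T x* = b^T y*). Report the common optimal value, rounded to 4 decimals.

The standard primal-dual pair for 'max c^T x s.t. A x <= b, x >= 0' is:
  Dual:  min b^T y  s.t.  A^T y >= c,  y >= 0.

So the dual LP is:
  minimize  9y1 + 10y2 + 3y3 + 14y4
  subject to:
    y1 + y3 + 4y4 >= 6
    y2 + y3 + 3y4 >= 6
    y1, y2, y3, y4 >= 0

Solving the primal: x* = (3, 0).
  primal value c^T x* = 18.
Solving the dual: y* = (0, 0, 6, 0).
  dual value b^T y* = 18.
Strong duality: c^T x* = b^T y*. Confirmed.

18


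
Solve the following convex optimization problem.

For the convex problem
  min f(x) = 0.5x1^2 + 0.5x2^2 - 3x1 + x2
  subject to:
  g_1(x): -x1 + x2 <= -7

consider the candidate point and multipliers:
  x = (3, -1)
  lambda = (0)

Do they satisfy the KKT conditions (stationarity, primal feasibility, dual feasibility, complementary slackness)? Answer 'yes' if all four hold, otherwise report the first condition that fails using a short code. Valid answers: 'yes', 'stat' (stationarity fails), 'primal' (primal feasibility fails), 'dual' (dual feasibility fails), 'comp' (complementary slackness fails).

Gradient of f: grad f(x) = Q x + c = (0, 0)
Constraint values g_i(x) = a_i^T x - b_i:
  g_1((3, -1)) = 3
Stationarity residual: grad f(x) + sum_i lambda_i a_i = (0, 0)
  -> stationarity OK
Primal feasibility (all g_i <= 0): FAILS
Dual feasibility (all lambda_i >= 0): OK
Complementary slackness (lambda_i * g_i(x) = 0 for all i): OK

Verdict: the first failing condition is primal_feasibility -> primal.

primal


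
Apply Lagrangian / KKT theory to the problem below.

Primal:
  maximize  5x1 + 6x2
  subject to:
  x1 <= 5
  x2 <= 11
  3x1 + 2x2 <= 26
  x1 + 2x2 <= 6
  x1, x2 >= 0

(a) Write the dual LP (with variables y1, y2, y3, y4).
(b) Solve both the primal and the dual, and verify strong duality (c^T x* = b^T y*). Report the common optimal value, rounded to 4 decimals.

The standard primal-dual pair for 'max c^T x s.t. A x <= b, x >= 0' is:
  Dual:  min b^T y  s.t.  A^T y >= c,  y >= 0.

So the dual LP is:
  minimize  5y1 + 11y2 + 26y3 + 6y4
  subject to:
    y1 + 3y3 + y4 >= 5
    y2 + 2y3 + 2y4 >= 6
    y1, y2, y3, y4 >= 0

Solving the primal: x* = (5, 0.5).
  primal value c^T x* = 28.
Solving the dual: y* = (2, 0, 0, 3).
  dual value b^T y* = 28.
Strong duality: c^T x* = b^T y*. Confirmed.

28


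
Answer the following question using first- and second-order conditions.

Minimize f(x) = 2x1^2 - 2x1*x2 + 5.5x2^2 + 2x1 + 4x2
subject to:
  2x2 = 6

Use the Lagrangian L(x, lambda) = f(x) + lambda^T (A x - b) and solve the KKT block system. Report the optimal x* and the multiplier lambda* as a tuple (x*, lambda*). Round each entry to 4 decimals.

Form the Lagrangian:
  L(x, lambda) = (1/2) x^T Q x + c^T x + lambda^T (A x - b)
Stationarity (grad_x L = 0): Q x + c + A^T lambda = 0.
Primal feasibility: A x = b.

This gives the KKT block system:
  [ Q   A^T ] [ x     ]   [-c ]
  [ A    0  ] [ lambda ] = [ b ]

Solving the linear system:
  x*      = (1, 3)
  lambda* = (-17.5)
  f(x*)   = 59.5

x* = (1, 3), lambda* = (-17.5)


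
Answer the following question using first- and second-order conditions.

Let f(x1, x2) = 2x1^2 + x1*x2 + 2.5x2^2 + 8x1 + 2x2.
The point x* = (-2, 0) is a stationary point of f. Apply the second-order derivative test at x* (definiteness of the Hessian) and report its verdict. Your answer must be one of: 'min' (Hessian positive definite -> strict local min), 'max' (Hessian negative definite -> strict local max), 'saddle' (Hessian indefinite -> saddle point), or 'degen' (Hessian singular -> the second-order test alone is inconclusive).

Compute the Hessian H = grad^2 f:
  H = [[4, 1], [1, 5]]
Verify stationarity: grad f(x*) = H x* + g = (0, 0).
Eigenvalues of H: 3.382, 5.618.
Both eigenvalues > 0, so H is positive definite -> x* is a strict local min.

min


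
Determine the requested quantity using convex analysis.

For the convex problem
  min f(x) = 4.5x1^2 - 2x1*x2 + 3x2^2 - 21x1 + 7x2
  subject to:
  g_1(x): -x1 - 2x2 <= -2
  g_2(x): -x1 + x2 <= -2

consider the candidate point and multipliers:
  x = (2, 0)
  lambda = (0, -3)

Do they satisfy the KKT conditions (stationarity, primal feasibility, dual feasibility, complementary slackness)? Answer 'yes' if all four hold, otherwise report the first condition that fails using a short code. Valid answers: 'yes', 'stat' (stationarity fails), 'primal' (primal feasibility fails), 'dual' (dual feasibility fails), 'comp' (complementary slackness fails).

Gradient of f: grad f(x) = Q x + c = (-3, 3)
Constraint values g_i(x) = a_i^T x - b_i:
  g_1((2, 0)) = 0
  g_2((2, 0)) = 0
Stationarity residual: grad f(x) + sum_i lambda_i a_i = (0, 0)
  -> stationarity OK
Primal feasibility (all g_i <= 0): OK
Dual feasibility (all lambda_i >= 0): FAILS
Complementary slackness (lambda_i * g_i(x) = 0 for all i): OK

Verdict: the first failing condition is dual_feasibility -> dual.

dual


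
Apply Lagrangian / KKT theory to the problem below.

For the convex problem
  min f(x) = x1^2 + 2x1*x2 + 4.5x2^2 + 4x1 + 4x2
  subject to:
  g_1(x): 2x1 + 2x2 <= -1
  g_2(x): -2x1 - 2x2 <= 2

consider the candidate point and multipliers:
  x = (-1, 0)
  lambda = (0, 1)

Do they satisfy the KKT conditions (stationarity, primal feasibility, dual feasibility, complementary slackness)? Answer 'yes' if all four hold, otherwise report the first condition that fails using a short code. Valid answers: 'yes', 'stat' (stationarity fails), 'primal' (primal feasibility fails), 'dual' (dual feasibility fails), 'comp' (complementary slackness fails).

Gradient of f: grad f(x) = Q x + c = (2, 2)
Constraint values g_i(x) = a_i^T x - b_i:
  g_1((-1, 0)) = -1
  g_2((-1, 0)) = 0
Stationarity residual: grad f(x) + sum_i lambda_i a_i = (0, 0)
  -> stationarity OK
Primal feasibility (all g_i <= 0): OK
Dual feasibility (all lambda_i >= 0): OK
Complementary slackness (lambda_i * g_i(x) = 0 for all i): OK

Verdict: yes, KKT holds.

yes


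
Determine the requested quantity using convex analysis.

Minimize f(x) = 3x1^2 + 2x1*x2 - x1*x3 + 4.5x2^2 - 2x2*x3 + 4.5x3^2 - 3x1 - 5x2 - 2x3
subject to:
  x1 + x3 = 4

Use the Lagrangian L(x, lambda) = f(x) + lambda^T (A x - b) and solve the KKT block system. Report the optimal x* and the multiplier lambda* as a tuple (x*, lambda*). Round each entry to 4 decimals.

Form the Lagrangian:
  L(x, lambda) = (1/2) x^T Q x + c^T x + lambda^T (A x - b)
Stationarity (grad_x L = 0): Q x + c + A^T lambda = 0.
Primal feasibility: A x = b.

This gives the KKT block system:
  [ Q   A^T ] [ x     ]   [-c ]
  [ A    0  ] [ lambda ] = [ b ]

Solving the linear system:
  x*      = (2.3139, 0.4161, 1.6861)
  lambda* = (-10.0292)
  f(x*)   = 13.8613

x* = (2.3139, 0.4161, 1.6861), lambda* = (-10.0292)


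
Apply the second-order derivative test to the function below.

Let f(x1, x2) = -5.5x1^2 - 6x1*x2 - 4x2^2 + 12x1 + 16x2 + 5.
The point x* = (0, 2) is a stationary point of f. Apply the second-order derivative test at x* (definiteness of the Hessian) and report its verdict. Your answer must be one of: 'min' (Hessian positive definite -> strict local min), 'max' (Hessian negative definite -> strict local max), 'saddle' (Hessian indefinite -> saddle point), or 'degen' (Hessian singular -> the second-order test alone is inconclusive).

Compute the Hessian H = grad^2 f:
  H = [[-11, -6], [-6, -8]]
Verify stationarity: grad f(x*) = H x* + g = (0, 0).
Eigenvalues of H: -15.6847, -3.3153.
Both eigenvalues < 0, so H is negative definite -> x* is a strict local max.

max


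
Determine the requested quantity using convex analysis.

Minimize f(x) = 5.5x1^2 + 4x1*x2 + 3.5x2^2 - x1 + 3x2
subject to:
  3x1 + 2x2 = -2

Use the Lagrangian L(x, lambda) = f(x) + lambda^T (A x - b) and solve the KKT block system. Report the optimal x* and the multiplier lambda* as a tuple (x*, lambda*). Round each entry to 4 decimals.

Form the Lagrangian:
  L(x, lambda) = (1/2) x^T Q x + c^T x + lambda^T (A x - b)
Stationarity (grad_x L = 0): Q x + c + A^T lambda = 0.
Primal feasibility: A x = b.

This gives the KKT block system:
  [ Q   A^T ] [ x     ]   [-c ]
  [ A    0  ] [ lambda ] = [ b ]

Solving the linear system:
  x*      = (-0.0678, -0.8983)
  lambda* = (1.7797)
  f(x*)   = 0.4661

x* = (-0.0678, -0.8983), lambda* = (1.7797)


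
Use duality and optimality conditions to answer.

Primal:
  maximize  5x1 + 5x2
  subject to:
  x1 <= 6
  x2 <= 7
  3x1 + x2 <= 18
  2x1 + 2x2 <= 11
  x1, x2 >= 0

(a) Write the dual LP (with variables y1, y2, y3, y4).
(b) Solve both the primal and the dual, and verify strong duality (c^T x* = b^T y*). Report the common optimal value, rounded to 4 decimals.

The standard primal-dual pair for 'max c^T x s.t. A x <= b, x >= 0' is:
  Dual:  min b^T y  s.t.  A^T y >= c,  y >= 0.

So the dual LP is:
  minimize  6y1 + 7y2 + 18y3 + 11y4
  subject to:
    y1 + 3y3 + 2y4 >= 5
    y2 + y3 + 2y4 >= 5
    y1, y2, y3, y4 >= 0

Solving the primal: x* = (5.5, 0).
  primal value c^T x* = 27.5.
Solving the dual: y* = (0, 0, 0, 2.5).
  dual value b^T y* = 27.5.
Strong duality: c^T x* = b^T y*. Confirmed.

27.5


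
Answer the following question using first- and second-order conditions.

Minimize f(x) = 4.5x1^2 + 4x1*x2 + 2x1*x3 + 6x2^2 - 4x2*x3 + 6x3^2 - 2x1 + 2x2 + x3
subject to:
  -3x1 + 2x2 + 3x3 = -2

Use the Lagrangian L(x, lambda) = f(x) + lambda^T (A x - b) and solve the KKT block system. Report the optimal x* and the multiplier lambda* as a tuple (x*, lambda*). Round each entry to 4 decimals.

Form the Lagrangian:
  L(x, lambda) = (1/2) x^T Q x + c^T x + lambda^T (A x - b)
Stationarity (grad_x L = 0): Q x + c + A^T lambda = 0.
Primal feasibility: A x = b.

This gives the KKT block system:
  [ Q   A^T ] [ x     ]   [-c ]
  [ A    0  ] [ lambda ] = [ b ]

Solving the linear system:
  x*      = (0.3068, -0.2854, -0.1696)
  lambda* = (-0.24)
  f(x*)   = -0.9171

x* = (0.3068, -0.2854, -0.1696), lambda* = (-0.24)


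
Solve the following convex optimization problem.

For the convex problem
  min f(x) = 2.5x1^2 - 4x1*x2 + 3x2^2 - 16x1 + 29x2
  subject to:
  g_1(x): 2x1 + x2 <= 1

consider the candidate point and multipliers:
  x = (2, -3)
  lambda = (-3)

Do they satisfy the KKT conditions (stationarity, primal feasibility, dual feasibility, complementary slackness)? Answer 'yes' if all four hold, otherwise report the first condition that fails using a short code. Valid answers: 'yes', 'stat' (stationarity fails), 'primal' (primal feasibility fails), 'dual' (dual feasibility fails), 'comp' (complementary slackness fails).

Gradient of f: grad f(x) = Q x + c = (6, 3)
Constraint values g_i(x) = a_i^T x - b_i:
  g_1((2, -3)) = 0
Stationarity residual: grad f(x) + sum_i lambda_i a_i = (0, 0)
  -> stationarity OK
Primal feasibility (all g_i <= 0): OK
Dual feasibility (all lambda_i >= 0): FAILS
Complementary slackness (lambda_i * g_i(x) = 0 for all i): OK

Verdict: the first failing condition is dual_feasibility -> dual.

dual


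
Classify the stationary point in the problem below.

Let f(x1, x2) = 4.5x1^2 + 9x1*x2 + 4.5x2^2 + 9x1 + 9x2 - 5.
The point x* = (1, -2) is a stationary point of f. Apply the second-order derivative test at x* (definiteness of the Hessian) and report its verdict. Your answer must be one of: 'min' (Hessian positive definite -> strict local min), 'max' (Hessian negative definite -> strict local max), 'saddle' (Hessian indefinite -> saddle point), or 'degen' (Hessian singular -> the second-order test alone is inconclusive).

Compute the Hessian H = grad^2 f:
  H = [[9, 9], [9, 9]]
Verify stationarity: grad f(x*) = H x* + g = (0, 0).
Eigenvalues of H: 0, 18.
H has a zero eigenvalue (singular; positive semidefinite but not definite), so H is neither positive definite, negative definite, nor indefinite. The second-order test alone is inconclusive -> degen.
(Indeed, f is constant along the null direction of H through x*, so x* is not a strict local extremum.)

degen


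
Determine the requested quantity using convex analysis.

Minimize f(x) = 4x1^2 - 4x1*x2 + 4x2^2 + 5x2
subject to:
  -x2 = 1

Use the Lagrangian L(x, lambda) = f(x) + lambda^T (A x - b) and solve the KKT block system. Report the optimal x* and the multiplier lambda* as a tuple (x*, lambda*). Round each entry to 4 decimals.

Form the Lagrangian:
  L(x, lambda) = (1/2) x^T Q x + c^T x + lambda^T (A x - b)
Stationarity (grad_x L = 0): Q x + c + A^T lambda = 0.
Primal feasibility: A x = b.

This gives the KKT block system:
  [ Q   A^T ] [ x     ]   [-c ]
  [ A    0  ] [ lambda ] = [ b ]

Solving the linear system:
  x*      = (-0.5, -1)
  lambda* = (-1)
  f(x*)   = -2

x* = (-0.5, -1), lambda* = (-1)


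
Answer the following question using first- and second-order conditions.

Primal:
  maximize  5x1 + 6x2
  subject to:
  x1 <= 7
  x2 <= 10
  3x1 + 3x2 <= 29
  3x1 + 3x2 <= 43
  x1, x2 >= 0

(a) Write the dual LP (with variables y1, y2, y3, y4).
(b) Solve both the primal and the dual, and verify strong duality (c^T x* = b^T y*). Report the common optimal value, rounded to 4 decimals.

The standard primal-dual pair for 'max c^T x s.t. A x <= b, x >= 0' is:
  Dual:  min b^T y  s.t.  A^T y >= c,  y >= 0.

So the dual LP is:
  minimize  7y1 + 10y2 + 29y3 + 43y4
  subject to:
    y1 + 3y3 + 3y4 >= 5
    y2 + 3y3 + 3y4 >= 6
    y1, y2, y3, y4 >= 0

Solving the primal: x* = (0, 9.6667).
  primal value c^T x* = 58.
Solving the dual: y* = (0, 0, 2, 0).
  dual value b^T y* = 58.
Strong duality: c^T x* = b^T y*. Confirmed.

58


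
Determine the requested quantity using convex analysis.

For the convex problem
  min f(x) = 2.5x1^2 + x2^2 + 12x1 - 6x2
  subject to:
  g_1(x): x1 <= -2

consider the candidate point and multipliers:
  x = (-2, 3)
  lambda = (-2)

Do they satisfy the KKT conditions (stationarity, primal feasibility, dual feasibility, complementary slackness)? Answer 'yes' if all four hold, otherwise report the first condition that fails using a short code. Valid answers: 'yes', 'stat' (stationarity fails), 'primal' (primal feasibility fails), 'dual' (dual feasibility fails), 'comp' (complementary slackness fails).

Gradient of f: grad f(x) = Q x + c = (2, 0)
Constraint values g_i(x) = a_i^T x - b_i:
  g_1((-2, 3)) = 0
Stationarity residual: grad f(x) + sum_i lambda_i a_i = (0, 0)
  -> stationarity OK
Primal feasibility (all g_i <= 0): OK
Dual feasibility (all lambda_i >= 0): FAILS
Complementary slackness (lambda_i * g_i(x) = 0 for all i): OK

Verdict: the first failing condition is dual_feasibility -> dual.

dual


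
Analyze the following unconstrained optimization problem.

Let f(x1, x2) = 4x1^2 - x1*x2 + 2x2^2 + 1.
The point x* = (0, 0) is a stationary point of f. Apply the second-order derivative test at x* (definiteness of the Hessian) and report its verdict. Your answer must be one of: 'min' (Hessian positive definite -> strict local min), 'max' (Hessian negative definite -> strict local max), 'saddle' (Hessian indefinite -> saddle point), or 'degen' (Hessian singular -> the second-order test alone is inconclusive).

Compute the Hessian H = grad^2 f:
  H = [[8, -1], [-1, 4]]
Verify stationarity: grad f(x*) = H x* + g = (0, 0).
Eigenvalues of H: 3.7639, 8.2361.
Both eigenvalues > 0, so H is positive definite -> x* is a strict local min.

min


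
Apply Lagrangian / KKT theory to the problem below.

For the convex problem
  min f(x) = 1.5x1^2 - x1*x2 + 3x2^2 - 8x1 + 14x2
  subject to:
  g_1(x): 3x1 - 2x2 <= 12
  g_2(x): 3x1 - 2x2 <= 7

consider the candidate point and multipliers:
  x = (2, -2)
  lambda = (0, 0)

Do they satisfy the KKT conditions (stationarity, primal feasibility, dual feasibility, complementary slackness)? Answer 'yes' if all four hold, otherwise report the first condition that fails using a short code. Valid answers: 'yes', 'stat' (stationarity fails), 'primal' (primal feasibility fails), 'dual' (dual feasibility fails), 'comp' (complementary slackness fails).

Gradient of f: grad f(x) = Q x + c = (0, 0)
Constraint values g_i(x) = a_i^T x - b_i:
  g_1((2, -2)) = -2
  g_2((2, -2)) = 3
Stationarity residual: grad f(x) + sum_i lambda_i a_i = (0, 0)
  -> stationarity OK
Primal feasibility (all g_i <= 0): FAILS
Dual feasibility (all lambda_i >= 0): OK
Complementary slackness (lambda_i * g_i(x) = 0 for all i): OK

Verdict: the first failing condition is primal_feasibility -> primal.

primal


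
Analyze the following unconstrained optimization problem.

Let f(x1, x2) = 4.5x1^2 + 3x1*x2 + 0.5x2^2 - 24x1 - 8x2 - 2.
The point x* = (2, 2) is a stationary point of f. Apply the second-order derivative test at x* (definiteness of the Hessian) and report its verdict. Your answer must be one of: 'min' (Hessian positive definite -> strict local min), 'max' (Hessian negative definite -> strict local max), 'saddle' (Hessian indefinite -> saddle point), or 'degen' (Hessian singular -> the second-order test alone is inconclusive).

Compute the Hessian H = grad^2 f:
  H = [[9, 3], [3, 1]]
Verify stationarity: grad f(x*) = H x* + g = (0, 0).
Eigenvalues of H: 0, 10.
H has a zero eigenvalue (singular; positive semidefinite but not definite), so H is neither positive definite, negative definite, nor indefinite. The second-order test alone is inconclusive -> degen.
(Indeed, f is constant along the null direction of H through x*, so x* is not a strict local extremum.)

degen


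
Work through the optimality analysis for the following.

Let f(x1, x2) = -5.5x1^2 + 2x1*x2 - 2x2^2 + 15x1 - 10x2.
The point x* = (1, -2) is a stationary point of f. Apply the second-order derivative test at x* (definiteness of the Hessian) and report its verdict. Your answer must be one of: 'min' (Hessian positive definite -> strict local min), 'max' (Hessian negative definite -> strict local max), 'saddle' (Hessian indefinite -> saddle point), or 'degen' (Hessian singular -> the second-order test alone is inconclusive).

Compute the Hessian H = grad^2 f:
  H = [[-11, 2], [2, -4]]
Verify stationarity: grad f(x*) = H x* + g = (0, 0).
Eigenvalues of H: -11.5311, -3.4689.
Both eigenvalues < 0, so H is negative definite -> x* is a strict local max.

max


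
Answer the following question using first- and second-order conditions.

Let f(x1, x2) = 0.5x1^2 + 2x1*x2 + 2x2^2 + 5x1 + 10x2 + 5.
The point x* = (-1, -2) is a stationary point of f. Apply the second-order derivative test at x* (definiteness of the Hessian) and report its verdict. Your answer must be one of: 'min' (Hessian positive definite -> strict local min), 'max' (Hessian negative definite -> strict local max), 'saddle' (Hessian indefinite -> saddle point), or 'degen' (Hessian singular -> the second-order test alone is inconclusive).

Compute the Hessian H = grad^2 f:
  H = [[1, 2], [2, 4]]
Verify stationarity: grad f(x*) = H x* + g = (0, 0).
Eigenvalues of H: 0, 5.
H has a zero eigenvalue (singular; positive semidefinite but not definite), so H is neither positive definite, negative definite, nor indefinite. The second-order test alone is inconclusive -> degen.
(Indeed, f is constant along the null direction of H through x*, so x* is not a strict local extremum.)

degen


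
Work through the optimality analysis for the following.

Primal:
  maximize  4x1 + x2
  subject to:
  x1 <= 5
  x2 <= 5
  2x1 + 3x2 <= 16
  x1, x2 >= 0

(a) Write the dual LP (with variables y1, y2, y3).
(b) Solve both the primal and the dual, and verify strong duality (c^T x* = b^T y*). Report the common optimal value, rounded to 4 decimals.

The standard primal-dual pair for 'max c^T x s.t. A x <= b, x >= 0' is:
  Dual:  min b^T y  s.t.  A^T y >= c,  y >= 0.

So the dual LP is:
  minimize  5y1 + 5y2 + 16y3
  subject to:
    y1 + 2y3 >= 4
    y2 + 3y3 >= 1
    y1, y2, y3 >= 0

Solving the primal: x* = (5, 2).
  primal value c^T x* = 22.
Solving the dual: y* = (3.3333, 0, 0.3333).
  dual value b^T y* = 22.
Strong duality: c^T x* = b^T y*. Confirmed.

22


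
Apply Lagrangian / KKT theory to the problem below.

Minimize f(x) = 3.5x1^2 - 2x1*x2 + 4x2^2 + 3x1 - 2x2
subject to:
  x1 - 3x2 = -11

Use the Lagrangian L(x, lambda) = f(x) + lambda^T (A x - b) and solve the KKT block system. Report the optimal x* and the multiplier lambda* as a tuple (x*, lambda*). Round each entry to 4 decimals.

Form the Lagrangian:
  L(x, lambda) = (1/2) x^T Q x + c^T x + lambda^T (A x - b)
Stationarity (grad_x L = 0): Q x + c + A^T lambda = 0.
Primal feasibility: A x = b.

This gives the KKT block system:
  [ Q   A^T ] [ x     ]   [-c ]
  [ A    0  ] [ lambda ] = [ b ]

Solving the linear system:
  x*      = (-0.7288, 3.4237)
  lambda* = (8.9492)
  f(x*)   = 44.7034

x* = (-0.7288, 3.4237), lambda* = (8.9492)


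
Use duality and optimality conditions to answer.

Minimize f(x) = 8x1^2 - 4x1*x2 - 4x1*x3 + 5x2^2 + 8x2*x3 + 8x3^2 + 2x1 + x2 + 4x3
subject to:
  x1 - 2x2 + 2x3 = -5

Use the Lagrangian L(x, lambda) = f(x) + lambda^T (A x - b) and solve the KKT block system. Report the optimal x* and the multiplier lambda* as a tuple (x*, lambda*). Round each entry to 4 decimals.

Form the Lagrangian:
  L(x, lambda) = (1/2) x^T Q x + c^T x + lambda^T (A x - b)
Stationarity (grad_x L = 0): Q x + c + A^T lambda = 0.
Primal feasibility: A x = b.

This gives the KKT block system:
  [ Q   A^T ] [ x     ]   [-c ]
  [ A    0  ] [ lambda ] = [ b ]

Solving the linear system:
  x*      = (-0.2632, 1.1842, -1.1842)
  lambda* = (2.2105)
  f(x*)   = 3.4868

x* = (-0.2632, 1.1842, -1.1842), lambda* = (2.2105)


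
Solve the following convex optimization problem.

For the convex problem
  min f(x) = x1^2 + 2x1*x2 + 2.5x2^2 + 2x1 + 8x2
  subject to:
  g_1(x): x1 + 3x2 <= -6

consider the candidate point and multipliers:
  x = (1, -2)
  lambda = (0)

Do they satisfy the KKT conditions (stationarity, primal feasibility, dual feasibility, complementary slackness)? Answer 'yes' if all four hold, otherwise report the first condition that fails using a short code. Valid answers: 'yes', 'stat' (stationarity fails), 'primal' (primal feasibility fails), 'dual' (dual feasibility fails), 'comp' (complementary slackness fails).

Gradient of f: grad f(x) = Q x + c = (0, 0)
Constraint values g_i(x) = a_i^T x - b_i:
  g_1((1, -2)) = 1
Stationarity residual: grad f(x) + sum_i lambda_i a_i = (0, 0)
  -> stationarity OK
Primal feasibility (all g_i <= 0): FAILS
Dual feasibility (all lambda_i >= 0): OK
Complementary slackness (lambda_i * g_i(x) = 0 for all i): OK

Verdict: the first failing condition is primal_feasibility -> primal.

primal
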